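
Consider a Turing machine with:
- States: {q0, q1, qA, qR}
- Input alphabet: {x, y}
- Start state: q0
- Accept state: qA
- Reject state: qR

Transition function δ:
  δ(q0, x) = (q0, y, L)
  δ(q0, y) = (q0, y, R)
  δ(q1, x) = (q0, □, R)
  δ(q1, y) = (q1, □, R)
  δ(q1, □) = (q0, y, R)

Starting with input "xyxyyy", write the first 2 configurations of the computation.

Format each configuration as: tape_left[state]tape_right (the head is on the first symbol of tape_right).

Transitions applied:
Step 1: δ(q0, x) = (q0, y, L)

The first 2 configurations are:
[q0]xyxyyy ⊢ [q0]□yyxyyy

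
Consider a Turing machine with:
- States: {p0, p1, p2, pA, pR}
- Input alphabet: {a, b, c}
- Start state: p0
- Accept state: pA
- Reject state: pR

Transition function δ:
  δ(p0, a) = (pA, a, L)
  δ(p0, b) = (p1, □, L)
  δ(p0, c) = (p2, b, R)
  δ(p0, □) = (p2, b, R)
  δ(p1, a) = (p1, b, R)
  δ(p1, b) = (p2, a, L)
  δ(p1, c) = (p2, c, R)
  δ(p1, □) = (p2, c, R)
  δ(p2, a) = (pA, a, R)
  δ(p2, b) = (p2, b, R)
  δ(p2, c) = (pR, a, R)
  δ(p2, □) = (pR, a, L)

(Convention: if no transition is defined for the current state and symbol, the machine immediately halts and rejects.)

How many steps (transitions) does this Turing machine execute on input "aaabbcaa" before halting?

Execution trace:
Initial: [p0]aaabbcaa
Step 1: δ(p0, a) = (pA, a, L) → [pA]□aaabbcaa

The machine reaches the accept state pA and halts.

The machine executed 1 step before halting.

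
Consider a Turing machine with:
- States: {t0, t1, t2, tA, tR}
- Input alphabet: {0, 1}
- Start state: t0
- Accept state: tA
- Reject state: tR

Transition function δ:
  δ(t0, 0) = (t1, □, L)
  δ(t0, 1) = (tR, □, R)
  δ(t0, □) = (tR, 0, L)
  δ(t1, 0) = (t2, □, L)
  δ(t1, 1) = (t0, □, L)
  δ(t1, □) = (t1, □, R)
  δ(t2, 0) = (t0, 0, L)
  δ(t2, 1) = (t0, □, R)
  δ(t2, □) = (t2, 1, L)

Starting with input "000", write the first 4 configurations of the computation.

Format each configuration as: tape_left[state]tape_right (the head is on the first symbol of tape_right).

Transitions applied:
Step 1: δ(t0, 0) = (t1, □, L)
Step 2: δ(t1, □) = (t1, □, R)
Step 3: δ(t1, □) = (t1, □, R)

The first 4 configurations are:
[t0]000 ⊢ [t1]□□00 ⊢ □[t1]□00 ⊢ □□[t1]00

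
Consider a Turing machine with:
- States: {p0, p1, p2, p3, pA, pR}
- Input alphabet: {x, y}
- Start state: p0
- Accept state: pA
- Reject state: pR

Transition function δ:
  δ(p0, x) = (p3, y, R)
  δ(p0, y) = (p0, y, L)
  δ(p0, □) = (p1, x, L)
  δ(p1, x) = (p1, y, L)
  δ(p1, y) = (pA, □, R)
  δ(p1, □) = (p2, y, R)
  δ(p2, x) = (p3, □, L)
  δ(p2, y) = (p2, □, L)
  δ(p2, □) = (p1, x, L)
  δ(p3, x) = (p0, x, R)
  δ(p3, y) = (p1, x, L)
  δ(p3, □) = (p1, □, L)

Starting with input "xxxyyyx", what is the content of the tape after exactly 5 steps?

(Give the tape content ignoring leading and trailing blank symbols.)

Execution trace:
Initial: [p0]xxxyyyx
Step 1: δ(p0, x) = (p3, y, R) → y[p3]xxyyyx
Step 2: δ(p3, x) = (p0, x, R) → yx[p0]xyyyx
Step 3: δ(p0, x) = (p3, y, R) → yxy[p3]yyyx
Step 4: δ(p3, y) = (p1, x, L) → yx[p1]yxyyx
Step 5: δ(p1, y) = (pA, □, R) → yx□[pA]xyyx

The machine reaches the accept state pA and halts.

After 5 steps, the tape (ignoring leading/trailing blanks) is: yx□xyyx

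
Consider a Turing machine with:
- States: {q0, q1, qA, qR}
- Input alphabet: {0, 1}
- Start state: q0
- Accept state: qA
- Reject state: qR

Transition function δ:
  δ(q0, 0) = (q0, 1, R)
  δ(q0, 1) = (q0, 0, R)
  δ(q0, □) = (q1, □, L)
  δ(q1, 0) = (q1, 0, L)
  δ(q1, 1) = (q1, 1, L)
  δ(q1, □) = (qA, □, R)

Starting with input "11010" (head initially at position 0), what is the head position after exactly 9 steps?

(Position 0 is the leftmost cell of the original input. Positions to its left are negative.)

Execution trace (head position shown):
Step 0: [q0]11010  (head at position 0)
Step 1: move right → 0[q0]1010  (head at position 1)
Step 2: move right → 00[q0]010  (head at position 2)
Step 3: move right → 001[q0]10  (head at position 3)
Step 4: move right → 0010[q0]0  (head at position 4)
Step 5: move right → 00101[q0]□  (head at position 5)
Step 6: move left → 0010[q1]1□  (head at position 4)
Step 7: move left → 001[q1]01□  (head at position 3)
Step 8: move left → 00[q1]101□  (head at position 2)
Step 9: move left → 0[q1]0101□  (head at position 1)

After 9 steps, the head is at position 1.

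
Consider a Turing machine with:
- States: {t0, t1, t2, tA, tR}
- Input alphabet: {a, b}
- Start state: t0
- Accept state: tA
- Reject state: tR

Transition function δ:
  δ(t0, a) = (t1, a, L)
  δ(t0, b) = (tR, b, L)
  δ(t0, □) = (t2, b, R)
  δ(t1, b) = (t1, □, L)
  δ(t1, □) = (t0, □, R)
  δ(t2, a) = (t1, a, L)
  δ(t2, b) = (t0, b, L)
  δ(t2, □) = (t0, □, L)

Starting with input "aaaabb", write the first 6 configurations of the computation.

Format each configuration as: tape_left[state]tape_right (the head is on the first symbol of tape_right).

Transitions applied:
Step 1: δ(t0, a) = (t1, a, L)
Step 2: δ(t1, □) = (t0, □, R)
Step 3: δ(t0, a) = (t1, a, L)
Step 4: δ(t1, □) = (t0, □, R)
Step 5: δ(t0, a) = (t1, a, L)

The first 6 configurations are:
[t0]aaaabb ⊢ [t1]□aaaabb ⊢ □[t0]aaaabb ⊢ [t1]□aaaabb ⊢ □[t0]aaaabb ⊢ [t1]□aaaabb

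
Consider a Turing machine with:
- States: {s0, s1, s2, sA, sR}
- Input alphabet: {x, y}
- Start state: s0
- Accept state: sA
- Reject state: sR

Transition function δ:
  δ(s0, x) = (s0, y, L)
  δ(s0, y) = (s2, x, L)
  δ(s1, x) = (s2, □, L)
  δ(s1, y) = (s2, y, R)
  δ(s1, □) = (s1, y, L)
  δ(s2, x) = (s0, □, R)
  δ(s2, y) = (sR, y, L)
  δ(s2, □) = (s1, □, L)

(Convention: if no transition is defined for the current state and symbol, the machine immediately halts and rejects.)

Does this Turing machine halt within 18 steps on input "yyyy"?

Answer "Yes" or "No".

Execution trace:
Initial: [s0]yyyy
Step 1: δ(s0, y) = (s2, x, L) → [s2]□xyyy
Step 2: δ(s2, □) = (s1, □, L) → [s1]□□xyyy
Step 3: δ(s1, □) = (s1, y, L) → [s1]□y□xyyy
Step 4: δ(s1, □) = (s1, y, L) → [s1]□yy□xyyy
Step 5: δ(s1, □) = (s1, y, L) → [s1]□yyy□xyyy
Step 6: δ(s1, □) = (s1, y, L) → [s1]□yyyy□xyyy
Step 7: δ(s1, □) = (s1, y, L) → [s1]□yyyyy□xyyy
Step 8: δ(s1, □) = (s1, y, L) → [s1]□yyyyyy□xyyy
Step 9: δ(s1, □) = (s1, y, L) → [s1]□yyyyyyy□xyyy
Step 10: δ(s1, □) = (s1, y, L) → [s1]□yyyyyyyy□xyyy
Step 11: δ(s1, □) = (s1, y, L) → [s1]□yyyyyyyyy□xyyy
Step 12: δ(s1, □) = (s1, y, L) → [s1]□yyyyyyyyyy□xyyy
Step 13: δ(s1, □) = (s1, y, L) → [s1]□yyyyyyyyyyy□xyyy
Step 14: δ(s1, □) = (s1, y, L) → [s1]□yyyyyyyyyyyy□xyyy
Step 15: δ(s1, □) = (s1, y, L) → [s1]□yyyyyyyyyyyyy□xyyy
Step 16: δ(s1, □) = (s1, y, L) → [s1]□yyyyyyyyyyyyyy□xyyy
Step 17: δ(s1, □) = (s1, y, L) → [s1]□yyyyyyyyyyyyyyy□xyyy
Step 18: δ(s1, □) = (s1, y, L) → [s1]□yyyyyyyyyyyyyyyy□xyyy

The machine has not reached a halting state after 18 steps.
The machine did not halt within the 18-step bound.

Answer: No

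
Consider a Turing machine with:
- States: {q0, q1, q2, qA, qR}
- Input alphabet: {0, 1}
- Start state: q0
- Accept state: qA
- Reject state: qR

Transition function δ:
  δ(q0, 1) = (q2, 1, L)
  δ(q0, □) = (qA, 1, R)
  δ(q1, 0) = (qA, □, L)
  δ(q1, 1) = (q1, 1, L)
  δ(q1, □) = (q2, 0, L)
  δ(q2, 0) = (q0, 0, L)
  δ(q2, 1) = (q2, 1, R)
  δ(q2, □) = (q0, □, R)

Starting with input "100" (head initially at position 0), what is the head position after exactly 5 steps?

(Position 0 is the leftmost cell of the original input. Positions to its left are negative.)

Execution trace (head position shown):
Step 0: [q0]100  (head at position 0)
Step 1: move left → [q2]□100  (head at position -1)
Step 2: move right → □[q0]100  (head at position 0)
Step 3: move left → [q2]□100  (head at position -1)
Step 4: move right → □[q0]100  (head at position 0)
Step 5: move left → [q2]□100  (head at position -1)

After 5 steps, the head is at position -1.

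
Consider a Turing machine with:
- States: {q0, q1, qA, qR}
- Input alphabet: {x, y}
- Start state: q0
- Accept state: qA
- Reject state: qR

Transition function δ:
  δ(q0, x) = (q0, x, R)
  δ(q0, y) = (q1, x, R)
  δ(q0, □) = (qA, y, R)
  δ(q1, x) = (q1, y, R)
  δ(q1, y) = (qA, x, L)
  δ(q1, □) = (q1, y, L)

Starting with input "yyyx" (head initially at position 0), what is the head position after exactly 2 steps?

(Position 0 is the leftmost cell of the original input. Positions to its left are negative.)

Execution trace (head position shown):
Step 0: [q0]yyyx  (head at position 0)
Step 1: move right → x[q1]yyx  (head at position 1)
Step 2: move left → [qA]xxyx  (head at position 0)

After 2 steps, the head is at position 0.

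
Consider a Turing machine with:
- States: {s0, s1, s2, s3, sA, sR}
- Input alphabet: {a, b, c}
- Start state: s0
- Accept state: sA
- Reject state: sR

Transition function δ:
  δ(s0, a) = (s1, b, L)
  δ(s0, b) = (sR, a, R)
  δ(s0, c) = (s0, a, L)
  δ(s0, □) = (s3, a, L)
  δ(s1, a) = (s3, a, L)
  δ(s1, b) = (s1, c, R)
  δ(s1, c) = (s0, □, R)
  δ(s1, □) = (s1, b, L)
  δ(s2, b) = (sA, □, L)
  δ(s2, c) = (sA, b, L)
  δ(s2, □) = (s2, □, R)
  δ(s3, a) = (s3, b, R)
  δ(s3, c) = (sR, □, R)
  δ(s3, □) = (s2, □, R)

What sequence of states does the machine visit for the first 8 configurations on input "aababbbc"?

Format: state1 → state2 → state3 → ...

Execution trace:
Initial: [s0]aababbbc
Step 1: δ(s0, a) = (s1, b, L) → [s1]□bababbbc
Step 2: δ(s1, □) = (s1, b, L) → [s1]□bbababbbc
Step 3: δ(s1, □) = (s1, b, L) → [s1]□bbbababbbc
Step 4: δ(s1, □) = (s1, b, L) → [s1]□bbbbababbbc
Step 5: δ(s1, □) = (s1, b, L) → [s1]□bbbbbababbbc
Step 6: δ(s1, □) = (s1, b, L) → [s1]□bbbbbbababbbc
Step 7: δ(s1, □) = (s1, b, L) → [s1]□bbbbbbbababbbc

State sequence: s0 → s1 → s1 → s1 → s1 → s1 → s1 → s1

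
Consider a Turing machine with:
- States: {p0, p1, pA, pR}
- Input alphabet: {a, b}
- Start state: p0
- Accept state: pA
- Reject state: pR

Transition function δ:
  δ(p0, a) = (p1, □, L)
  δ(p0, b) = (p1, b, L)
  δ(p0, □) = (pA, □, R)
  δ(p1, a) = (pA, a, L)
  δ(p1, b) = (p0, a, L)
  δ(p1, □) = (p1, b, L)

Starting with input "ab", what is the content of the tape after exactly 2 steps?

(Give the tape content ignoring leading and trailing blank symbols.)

Execution trace:
Initial: [p0]ab
Step 1: δ(p0, a) = (p1, □, L) → [p1]□□b
Step 2: δ(p1, □) = (p1, b, L) → [p1]□b□b

After 2 steps, the tape (ignoring leading/trailing blanks) is: b□b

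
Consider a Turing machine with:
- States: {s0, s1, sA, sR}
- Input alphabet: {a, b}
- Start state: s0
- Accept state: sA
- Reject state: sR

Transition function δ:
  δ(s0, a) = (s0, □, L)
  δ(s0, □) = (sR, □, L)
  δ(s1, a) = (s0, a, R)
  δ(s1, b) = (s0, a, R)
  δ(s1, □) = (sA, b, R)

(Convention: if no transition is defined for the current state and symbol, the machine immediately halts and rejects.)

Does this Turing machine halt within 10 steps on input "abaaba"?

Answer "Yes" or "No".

Execution trace:
Initial: [s0]abaaba
Step 1: δ(s0, a) = (s0, □, L) → [s0]□□baaba
Step 2: δ(s0, □) = (sR, □, L) → [sR]□□□baaba

The machine reaches the reject state sR and halts.
The machine halted after 2 steps (within the 10-step bound).

Answer: Yes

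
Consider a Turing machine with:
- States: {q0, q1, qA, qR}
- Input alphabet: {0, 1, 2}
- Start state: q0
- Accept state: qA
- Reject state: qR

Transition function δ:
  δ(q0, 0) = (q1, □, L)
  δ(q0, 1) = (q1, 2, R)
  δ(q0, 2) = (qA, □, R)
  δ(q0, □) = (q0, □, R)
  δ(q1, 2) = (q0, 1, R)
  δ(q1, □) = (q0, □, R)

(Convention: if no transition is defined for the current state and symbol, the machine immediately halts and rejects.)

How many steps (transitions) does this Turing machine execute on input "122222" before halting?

Execution trace:
Initial: [q0]122222
Step 1: δ(q0, 1) = (q1, 2, R) → 2[q1]22222
Step 2: δ(q1, 2) = (q0, 1, R) → 21[q0]2222
Step 3: δ(q0, 2) = (qA, □, R) → 21□[qA]222

The machine reaches the accept state qA and halts.

The machine executed 3 steps before halting.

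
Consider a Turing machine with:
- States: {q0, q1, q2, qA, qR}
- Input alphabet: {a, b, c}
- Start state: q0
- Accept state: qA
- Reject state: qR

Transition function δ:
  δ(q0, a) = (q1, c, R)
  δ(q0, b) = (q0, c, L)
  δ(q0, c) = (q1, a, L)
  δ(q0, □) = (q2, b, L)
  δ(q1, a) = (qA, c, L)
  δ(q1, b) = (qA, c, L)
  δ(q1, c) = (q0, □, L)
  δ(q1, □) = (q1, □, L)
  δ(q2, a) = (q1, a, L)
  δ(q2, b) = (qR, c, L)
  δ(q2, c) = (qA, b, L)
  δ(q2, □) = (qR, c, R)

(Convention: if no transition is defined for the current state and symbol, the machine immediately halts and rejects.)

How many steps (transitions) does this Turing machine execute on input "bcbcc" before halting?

Execution trace:
Initial: [q0]bcbcc
Step 1: δ(q0, b) = (q0, c, L) → [q0]□ccbcc
Step 2: δ(q0, □) = (q2, b, L) → [q2]□bccbcc
Step 3: δ(q2, □) = (qR, c, R) → c[qR]bccbcc

The machine reaches the reject state qR and halts.

The machine executed 3 steps before halting.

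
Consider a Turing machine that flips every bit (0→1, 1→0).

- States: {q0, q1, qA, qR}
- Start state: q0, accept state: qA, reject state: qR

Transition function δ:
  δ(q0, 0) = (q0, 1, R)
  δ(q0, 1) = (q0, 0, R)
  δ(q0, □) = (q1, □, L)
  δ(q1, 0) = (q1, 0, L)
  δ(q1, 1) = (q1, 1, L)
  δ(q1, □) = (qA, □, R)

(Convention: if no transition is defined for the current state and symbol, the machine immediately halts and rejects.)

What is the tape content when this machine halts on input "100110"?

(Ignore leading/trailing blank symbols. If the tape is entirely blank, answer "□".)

Execution trace:
Initial: [q0]100110
Step 1: δ(q0, 1) = (q0, 0, R) → 0[q0]00110
Step 2: δ(q0, 0) = (q0, 1, R) → 01[q0]0110
Step 3: δ(q0, 0) = (q0, 1, R) → 011[q0]110
Step 4: δ(q0, 1) = (q0, 0, R) → 0110[q0]10
Step 5: δ(q0, 1) = (q0, 0, R) → 01100[q0]0
Step 6: δ(q0, 0) = (q0, 1, R) → 011001[q0]□
Step 7: δ(q0, □) = (q1, □, L) → 01100[q1]1□
Step 8: δ(q1, 1) = (q1, 1, L) → 0110[q1]01□
Step 9: δ(q1, 0) = (q1, 0, L) → 011[q1]001□
Step 10: δ(q1, 0) = (q1, 0, L) → 01[q1]1001□
Step 11: δ(q1, 1) = (q1, 1, L) → 0[q1]11001□
Step 12: δ(q1, 1) = (q1, 1, L) → [q1]011001□
Step 13: δ(q1, 0) = (q1, 0, L) → [q1]□011001□
Step 14: δ(q1, □) = (qA, □, R) → □[qA]011001□

The machine reaches the accept state qA and halts.

Final tape (ignoring leading/trailing blanks): 011001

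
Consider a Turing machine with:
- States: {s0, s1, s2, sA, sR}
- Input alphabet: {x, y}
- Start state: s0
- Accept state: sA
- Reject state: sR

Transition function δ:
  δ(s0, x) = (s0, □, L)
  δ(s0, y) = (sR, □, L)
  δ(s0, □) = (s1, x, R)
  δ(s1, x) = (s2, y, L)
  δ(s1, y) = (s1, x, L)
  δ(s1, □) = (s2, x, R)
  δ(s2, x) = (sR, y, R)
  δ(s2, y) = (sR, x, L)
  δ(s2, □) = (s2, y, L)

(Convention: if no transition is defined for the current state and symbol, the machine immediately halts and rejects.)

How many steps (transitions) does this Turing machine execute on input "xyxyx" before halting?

Execution trace:
Initial: [s0]xyxyx
Step 1: δ(s0, x) = (s0, □, L) → [s0]□□yxyx
Step 2: δ(s0, □) = (s1, x, R) → x[s1]□yxyx
Step 3: δ(s1, □) = (s2, x, R) → xx[s2]yxyx
Step 4: δ(s2, y) = (sR, x, L) → x[sR]xxxyx

The machine reaches the reject state sR and halts.

The machine executed 4 steps before halting.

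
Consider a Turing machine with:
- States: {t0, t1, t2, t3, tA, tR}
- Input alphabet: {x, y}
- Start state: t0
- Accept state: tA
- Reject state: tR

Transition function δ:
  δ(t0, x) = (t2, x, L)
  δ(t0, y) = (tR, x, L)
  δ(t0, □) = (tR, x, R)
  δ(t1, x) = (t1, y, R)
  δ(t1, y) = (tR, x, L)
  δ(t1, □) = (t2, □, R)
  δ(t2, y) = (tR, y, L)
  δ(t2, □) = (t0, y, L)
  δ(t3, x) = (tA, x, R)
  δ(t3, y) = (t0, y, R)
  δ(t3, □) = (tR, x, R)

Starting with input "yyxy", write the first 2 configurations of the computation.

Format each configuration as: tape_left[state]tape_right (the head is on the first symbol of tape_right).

Transitions applied:
Step 1: δ(t0, y) = (tR, x, L)

The first 2 configurations are:
[t0]yyxy ⊢ [tR]□xyxy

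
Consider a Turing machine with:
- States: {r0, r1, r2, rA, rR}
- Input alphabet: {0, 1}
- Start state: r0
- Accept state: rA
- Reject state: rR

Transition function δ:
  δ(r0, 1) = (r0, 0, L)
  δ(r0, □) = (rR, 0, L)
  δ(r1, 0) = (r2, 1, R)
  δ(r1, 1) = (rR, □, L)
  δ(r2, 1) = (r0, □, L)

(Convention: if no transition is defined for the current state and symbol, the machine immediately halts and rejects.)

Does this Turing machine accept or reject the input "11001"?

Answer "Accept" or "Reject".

Execution trace:
Initial: [r0]11001
Step 1: δ(r0, 1) = (r0, 0, L) → [r0]□01001
Step 2: δ(r0, □) = (rR, 0, L) → [rR]□001001

The machine reaches the reject state rR and halts.

Answer: Reject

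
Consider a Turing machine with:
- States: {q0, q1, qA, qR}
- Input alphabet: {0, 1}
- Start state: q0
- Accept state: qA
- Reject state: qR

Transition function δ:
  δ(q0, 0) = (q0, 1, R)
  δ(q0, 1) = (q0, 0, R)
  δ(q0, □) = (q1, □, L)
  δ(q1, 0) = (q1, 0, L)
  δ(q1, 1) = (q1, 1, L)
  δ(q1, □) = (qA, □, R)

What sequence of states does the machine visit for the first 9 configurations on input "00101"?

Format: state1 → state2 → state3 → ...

Execution trace:
Initial: [q0]00101
Step 1: δ(q0, 0) = (q0, 1, R) → 1[q0]0101
Step 2: δ(q0, 0) = (q0, 1, R) → 11[q0]101
Step 3: δ(q0, 1) = (q0, 0, R) → 110[q0]01
Step 4: δ(q0, 0) = (q0, 1, R) → 1101[q0]1
Step 5: δ(q0, 1) = (q0, 0, R) → 11010[q0]□
Step 6: δ(q0, □) = (q1, □, L) → 1101[q1]0□
Step 7: δ(q1, 0) = (q1, 0, L) → 110[q1]10□
Step 8: δ(q1, 1) = (q1, 1, L) → 11[q1]010□

State sequence: q0 → q0 → q0 → q0 → q0 → q0 → q1 → q1 → q1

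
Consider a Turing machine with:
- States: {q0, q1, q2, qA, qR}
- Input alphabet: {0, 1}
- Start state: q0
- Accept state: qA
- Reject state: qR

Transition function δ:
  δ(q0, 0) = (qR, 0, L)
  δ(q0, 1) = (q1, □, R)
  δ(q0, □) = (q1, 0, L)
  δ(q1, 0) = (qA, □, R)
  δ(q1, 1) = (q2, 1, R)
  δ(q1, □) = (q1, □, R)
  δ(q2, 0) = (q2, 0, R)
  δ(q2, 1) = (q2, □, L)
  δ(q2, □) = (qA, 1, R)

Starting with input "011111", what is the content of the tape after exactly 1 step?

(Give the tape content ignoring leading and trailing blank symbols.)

Execution trace:
Initial: [q0]011111
Step 1: δ(q0, 0) = (qR, 0, L) → [qR]□011111

The machine reaches the reject state qR and halts.

After 1 step, the tape (ignoring leading/trailing blanks) is: 011111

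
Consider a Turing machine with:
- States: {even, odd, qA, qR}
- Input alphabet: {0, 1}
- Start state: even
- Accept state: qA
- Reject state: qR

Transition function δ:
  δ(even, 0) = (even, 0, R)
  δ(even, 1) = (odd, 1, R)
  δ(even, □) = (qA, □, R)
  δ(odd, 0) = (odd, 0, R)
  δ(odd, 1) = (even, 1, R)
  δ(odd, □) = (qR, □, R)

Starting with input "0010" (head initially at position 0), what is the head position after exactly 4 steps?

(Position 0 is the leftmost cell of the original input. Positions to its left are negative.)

Execution trace (head position shown):
Step 0: [even]0010  (head at position 0)
Step 1: move right → 0[even]010  (head at position 1)
Step 2: move right → 00[even]10  (head at position 2)
Step 3: move right → 001[odd]0  (head at position 3)
Step 4: move right → 0010[odd]□  (head at position 4)

After 4 steps, the head is at position 4.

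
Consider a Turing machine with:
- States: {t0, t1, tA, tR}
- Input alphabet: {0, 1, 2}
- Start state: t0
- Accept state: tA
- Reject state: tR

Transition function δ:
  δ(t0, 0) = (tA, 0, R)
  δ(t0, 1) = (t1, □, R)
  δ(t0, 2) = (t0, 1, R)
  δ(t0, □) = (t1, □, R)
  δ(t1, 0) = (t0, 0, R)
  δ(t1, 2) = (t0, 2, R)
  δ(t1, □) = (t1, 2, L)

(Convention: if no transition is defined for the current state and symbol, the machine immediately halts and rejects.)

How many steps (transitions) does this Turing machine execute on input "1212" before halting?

Execution trace:
Initial: [t0]1212
Step 1: δ(t0, 1) = (t1, □, R) → □[t1]212
Step 2: δ(t1, 2) = (t0, 2, R) → □2[t0]12
Step 3: δ(t0, 1) = (t1, □, R) → □2□[t1]2
Step 4: δ(t1, 2) = (t0, 2, R) → □2□2[t0]□
Step 5: δ(t0, □) = (t1, □, R) → □2□2□[t1]□
Step 6: δ(t1, □) = (t1, 2, L) → □2□2[t1]□2
Step 7: δ(t1, □) = (t1, 2, L) → □2□[t1]222
Step 8: δ(t1, 2) = (t0, 2, R) → □2□2[t0]22
Step 9: δ(t0, 2) = (t0, 1, R) → □2□21[t0]2
Step 10: δ(t0, 2) = (t0, 1, R) → □2□211[t0]□
Step 11: δ(t0, □) = (t1, □, R) → □2□211□[t1]□
Step 12: δ(t1, □) = (t1, 2, L) → □2□211[t1]□2
Step 13: δ(t1, □) = (t1, 2, L) → □2□21[t1]122

No transition is defined for δ(t1, 1). By convention the machine halts and rejects.

The machine executed 13 steps before halting.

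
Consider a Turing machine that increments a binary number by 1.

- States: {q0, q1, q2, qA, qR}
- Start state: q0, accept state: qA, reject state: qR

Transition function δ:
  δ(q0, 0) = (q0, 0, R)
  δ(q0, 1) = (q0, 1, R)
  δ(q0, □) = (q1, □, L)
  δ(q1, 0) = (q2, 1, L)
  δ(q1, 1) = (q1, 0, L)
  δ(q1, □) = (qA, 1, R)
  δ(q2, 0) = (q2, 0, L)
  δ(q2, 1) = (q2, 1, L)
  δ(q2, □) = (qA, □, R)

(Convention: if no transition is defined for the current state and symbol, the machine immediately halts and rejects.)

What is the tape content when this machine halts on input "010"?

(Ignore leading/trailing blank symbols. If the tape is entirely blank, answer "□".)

Execution trace:
Initial: [q0]010
Step 1: δ(q0, 0) = (q0, 0, R) → 0[q0]10
Step 2: δ(q0, 1) = (q0, 1, R) → 01[q0]0
Step 3: δ(q0, 0) = (q0, 0, R) → 010[q0]□
Step 4: δ(q0, □) = (q1, □, L) → 01[q1]0□
Step 5: δ(q1, 0) = (q2, 1, L) → 0[q2]11□
Step 6: δ(q2, 1) = (q2, 1, L) → [q2]011□
Step 7: δ(q2, 0) = (q2, 0, L) → [q2]□011□
Step 8: δ(q2, □) = (qA, □, R) → □[qA]011□

The machine reaches the accept state qA and halts.

Final tape (ignoring leading/trailing blanks): 011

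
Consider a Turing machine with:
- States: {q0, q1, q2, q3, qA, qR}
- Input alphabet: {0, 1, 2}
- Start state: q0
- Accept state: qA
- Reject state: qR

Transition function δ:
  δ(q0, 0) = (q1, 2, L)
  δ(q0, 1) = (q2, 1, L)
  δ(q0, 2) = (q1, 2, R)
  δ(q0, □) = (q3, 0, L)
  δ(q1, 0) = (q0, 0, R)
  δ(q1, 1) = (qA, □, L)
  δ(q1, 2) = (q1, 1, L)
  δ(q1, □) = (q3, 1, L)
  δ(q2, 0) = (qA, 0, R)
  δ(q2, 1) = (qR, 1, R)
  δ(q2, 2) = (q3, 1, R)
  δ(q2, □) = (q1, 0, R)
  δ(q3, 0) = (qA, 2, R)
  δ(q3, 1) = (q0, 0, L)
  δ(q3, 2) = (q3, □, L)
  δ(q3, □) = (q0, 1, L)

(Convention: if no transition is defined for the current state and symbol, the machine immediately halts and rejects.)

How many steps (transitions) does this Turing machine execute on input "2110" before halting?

Execution trace:
Initial: [q0]2110
Step 1: δ(q0, 2) = (q1, 2, R) → 2[q1]110
Step 2: δ(q1, 1) = (qA, □, L) → [qA]2□10

The machine reaches the accept state qA and halts.

The machine executed 2 steps before halting.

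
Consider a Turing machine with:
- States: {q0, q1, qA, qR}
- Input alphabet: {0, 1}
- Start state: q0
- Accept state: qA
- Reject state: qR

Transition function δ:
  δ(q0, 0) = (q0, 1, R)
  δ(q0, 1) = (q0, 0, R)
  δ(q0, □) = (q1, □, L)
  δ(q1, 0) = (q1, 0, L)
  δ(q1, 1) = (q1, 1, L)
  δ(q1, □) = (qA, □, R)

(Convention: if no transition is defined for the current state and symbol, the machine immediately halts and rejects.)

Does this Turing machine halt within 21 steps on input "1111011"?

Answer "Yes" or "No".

Execution trace:
Initial: [q0]1111011
Step 1: δ(q0, 1) = (q0, 0, R) → 0[q0]111011
Step 2: δ(q0, 1) = (q0, 0, R) → 00[q0]11011
Step 3: δ(q0, 1) = (q0, 0, R) → 000[q0]1011
Step 4: δ(q0, 1) = (q0, 0, R) → 0000[q0]011
Step 5: δ(q0, 0) = (q0, 1, R) → 00001[q0]11
Step 6: δ(q0, 1) = (q0, 0, R) → 000010[q0]1
Step 7: δ(q0, 1) = (q0, 0, R) → 0000100[q0]□
Step 8: δ(q0, □) = (q1, □, L) → 000010[q1]0□
Step 9: δ(q1, 0) = (q1, 0, L) → 00001[q1]00□
Step 10: δ(q1, 0) = (q1, 0, L) → 0000[q1]100□
Step 11: δ(q1, 1) = (q1, 1, L) → 000[q1]0100□
Step 12: δ(q1, 0) = (q1, 0, L) → 00[q1]00100□
Step 13: δ(q1, 0) = (q1, 0, L) → 0[q1]000100□
Step 14: δ(q1, 0) = (q1, 0, L) → [q1]0000100□
Step 15: δ(q1, 0) = (q1, 0, L) → [q1]□0000100□
Step 16: δ(q1, □) = (qA, □, R) → □[qA]0000100□

The machine reaches the accept state qA and halts.
The machine halted after 16 steps (within the 21-step bound).

Answer: Yes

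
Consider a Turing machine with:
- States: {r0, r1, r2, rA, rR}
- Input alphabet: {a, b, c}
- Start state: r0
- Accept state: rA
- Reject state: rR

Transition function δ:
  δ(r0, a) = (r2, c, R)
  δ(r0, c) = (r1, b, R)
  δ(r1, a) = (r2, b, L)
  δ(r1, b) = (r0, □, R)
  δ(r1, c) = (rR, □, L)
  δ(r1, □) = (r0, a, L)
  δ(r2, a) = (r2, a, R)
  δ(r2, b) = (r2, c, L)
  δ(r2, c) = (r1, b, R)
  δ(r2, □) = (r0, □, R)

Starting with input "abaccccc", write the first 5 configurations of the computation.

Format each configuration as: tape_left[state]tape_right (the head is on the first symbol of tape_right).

Transitions applied:
Step 1: δ(r0, a) = (r2, c, R)
Step 2: δ(r2, b) = (r2, c, L)
Step 3: δ(r2, c) = (r1, b, R)
Step 4: δ(r1, c) = (rR, □, L)

The first 5 configurations are:
[r0]abaccccc ⊢ c[r2]baccccc ⊢ [r2]ccaccccc ⊢ b[r1]caccccc ⊢ [rR]b□accccc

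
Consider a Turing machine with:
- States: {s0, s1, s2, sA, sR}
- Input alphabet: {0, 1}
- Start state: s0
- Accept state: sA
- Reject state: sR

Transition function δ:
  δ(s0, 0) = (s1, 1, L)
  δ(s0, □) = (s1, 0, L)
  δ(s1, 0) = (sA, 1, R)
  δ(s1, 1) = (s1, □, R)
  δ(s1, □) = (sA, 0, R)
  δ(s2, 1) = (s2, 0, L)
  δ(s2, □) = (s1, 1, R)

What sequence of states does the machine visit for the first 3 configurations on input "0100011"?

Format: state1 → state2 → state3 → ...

Execution trace:
Initial: [s0]0100011
Step 1: δ(s0, 0) = (s1, 1, L) → [s1]□1100011
Step 2: δ(s1, □) = (sA, 0, R) → 0[sA]1100011

The machine reaches the accept state sA and halts.

State sequence: s0 → s1 → sA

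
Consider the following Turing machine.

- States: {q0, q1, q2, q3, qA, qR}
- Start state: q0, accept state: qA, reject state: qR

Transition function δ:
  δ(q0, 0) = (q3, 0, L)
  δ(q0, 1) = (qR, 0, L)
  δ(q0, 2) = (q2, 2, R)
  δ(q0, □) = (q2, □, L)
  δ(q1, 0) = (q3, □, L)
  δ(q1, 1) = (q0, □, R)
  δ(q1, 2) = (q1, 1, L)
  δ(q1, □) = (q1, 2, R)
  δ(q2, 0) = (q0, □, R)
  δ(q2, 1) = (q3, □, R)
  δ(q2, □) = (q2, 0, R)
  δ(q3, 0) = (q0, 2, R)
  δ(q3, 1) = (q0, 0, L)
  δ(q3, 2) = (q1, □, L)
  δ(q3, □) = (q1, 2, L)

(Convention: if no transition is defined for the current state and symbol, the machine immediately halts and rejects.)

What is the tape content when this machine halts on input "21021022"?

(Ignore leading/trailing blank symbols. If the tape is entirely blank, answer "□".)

Execution trace:
Initial: [q0]21021022
Step 1: δ(q0, 2) = (q2, 2, R) → 2[q2]1021022
Step 2: δ(q2, 1) = (q3, □, R) → 2□[q3]021022
Step 3: δ(q3, 0) = (q0, 2, R) → 2□2[q0]21022
Step 4: δ(q0, 2) = (q2, 2, R) → 2□22[q2]1022
Step 5: δ(q2, 1) = (q3, □, R) → 2□22□[q3]022
Step 6: δ(q3, 0) = (q0, 2, R) → 2□22□2[q0]22
Step 7: δ(q0, 2) = (q2, 2, R) → 2□22□22[q2]2

No transition is defined for δ(q2, 2). By convention the machine halts and rejects.

Final tape (ignoring leading/trailing blanks): 2□22□222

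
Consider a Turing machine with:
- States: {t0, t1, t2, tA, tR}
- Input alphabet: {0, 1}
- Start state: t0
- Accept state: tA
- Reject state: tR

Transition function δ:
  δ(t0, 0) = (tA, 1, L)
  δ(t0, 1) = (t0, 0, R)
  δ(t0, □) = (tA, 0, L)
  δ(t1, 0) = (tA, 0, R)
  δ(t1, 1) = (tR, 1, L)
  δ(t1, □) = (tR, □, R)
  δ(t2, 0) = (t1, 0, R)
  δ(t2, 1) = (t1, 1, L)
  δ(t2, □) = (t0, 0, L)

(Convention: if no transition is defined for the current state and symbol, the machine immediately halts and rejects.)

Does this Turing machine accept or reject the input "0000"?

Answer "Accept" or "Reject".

Execution trace:
Initial: [t0]0000
Step 1: δ(t0, 0) = (tA, 1, L) → [tA]□1000

The machine reaches the accept state tA and halts.

Answer: Accept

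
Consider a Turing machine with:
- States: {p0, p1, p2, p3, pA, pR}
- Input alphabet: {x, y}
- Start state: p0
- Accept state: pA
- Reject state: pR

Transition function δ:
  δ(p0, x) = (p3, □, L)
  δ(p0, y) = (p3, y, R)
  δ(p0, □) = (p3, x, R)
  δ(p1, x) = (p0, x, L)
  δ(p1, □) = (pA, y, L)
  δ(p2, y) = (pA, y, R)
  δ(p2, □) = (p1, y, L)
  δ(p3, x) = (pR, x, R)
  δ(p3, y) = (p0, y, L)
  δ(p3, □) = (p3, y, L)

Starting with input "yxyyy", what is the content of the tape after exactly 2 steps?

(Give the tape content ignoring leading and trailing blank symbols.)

Execution trace:
Initial: [p0]yxyyy
Step 1: δ(p0, y) = (p3, y, R) → y[p3]xyyy
Step 2: δ(p3, x) = (pR, x, R) → yx[pR]yyy

The machine reaches the reject state pR and halts.

After 2 steps, the tape (ignoring leading/trailing blanks) is: yxyyy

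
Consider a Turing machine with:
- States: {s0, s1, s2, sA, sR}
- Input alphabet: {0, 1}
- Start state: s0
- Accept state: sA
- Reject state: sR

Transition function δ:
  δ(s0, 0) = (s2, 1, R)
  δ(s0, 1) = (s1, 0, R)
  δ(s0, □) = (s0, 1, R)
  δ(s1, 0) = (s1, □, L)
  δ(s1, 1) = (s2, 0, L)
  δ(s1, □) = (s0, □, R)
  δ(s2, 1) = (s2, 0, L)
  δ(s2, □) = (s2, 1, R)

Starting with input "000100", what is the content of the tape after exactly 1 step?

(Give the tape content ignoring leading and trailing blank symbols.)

Execution trace:
Initial: [s0]000100
Step 1: δ(s0, 0) = (s2, 1, R) → 1[s2]00100

No transition is defined for δ(s2, 0). By convention the machine halts and rejects.

After 1 step, the tape (ignoring leading/trailing blanks) is: 100100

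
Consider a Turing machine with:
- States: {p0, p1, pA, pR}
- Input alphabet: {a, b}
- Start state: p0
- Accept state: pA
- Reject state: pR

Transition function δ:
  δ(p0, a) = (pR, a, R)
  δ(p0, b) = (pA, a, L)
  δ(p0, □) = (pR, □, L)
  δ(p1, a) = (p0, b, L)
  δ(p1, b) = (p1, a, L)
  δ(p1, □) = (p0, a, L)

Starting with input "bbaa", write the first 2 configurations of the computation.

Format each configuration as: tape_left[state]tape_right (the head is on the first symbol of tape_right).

Transitions applied:
Step 1: δ(p0, b) = (pA, a, L)

The first 2 configurations are:
[p0]bbaa ⊢ [pA]□abaa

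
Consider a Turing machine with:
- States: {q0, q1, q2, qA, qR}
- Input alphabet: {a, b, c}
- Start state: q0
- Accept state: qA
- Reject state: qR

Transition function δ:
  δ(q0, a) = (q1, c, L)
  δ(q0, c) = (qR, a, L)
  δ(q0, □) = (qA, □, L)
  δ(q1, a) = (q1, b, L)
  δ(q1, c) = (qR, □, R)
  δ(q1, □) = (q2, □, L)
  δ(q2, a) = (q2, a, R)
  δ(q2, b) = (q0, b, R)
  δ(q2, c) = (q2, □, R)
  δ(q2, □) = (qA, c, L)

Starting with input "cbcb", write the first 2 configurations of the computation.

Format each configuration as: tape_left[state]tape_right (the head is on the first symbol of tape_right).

Transitions applied:
Step 1: δ(q0, c) = (qR, a, L)

The first 2 configurations are:
[q0]cbcb ⊢ [qR]□abcb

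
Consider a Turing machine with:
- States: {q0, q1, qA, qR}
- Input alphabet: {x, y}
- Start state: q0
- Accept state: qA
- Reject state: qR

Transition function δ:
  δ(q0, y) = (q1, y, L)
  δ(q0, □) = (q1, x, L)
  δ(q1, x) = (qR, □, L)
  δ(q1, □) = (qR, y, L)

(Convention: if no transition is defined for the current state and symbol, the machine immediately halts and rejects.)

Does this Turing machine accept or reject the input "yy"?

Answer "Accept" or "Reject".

Execution trace:
Initial: [q0]yy
Step 1: δ(q0, y) = (q1, y, L) → [q1]□yy
Step 2: δ(q1, □) = (qR, y, L) → [qR]□yyy

The machine reaches the reject state qR and halts.

Answer: Reject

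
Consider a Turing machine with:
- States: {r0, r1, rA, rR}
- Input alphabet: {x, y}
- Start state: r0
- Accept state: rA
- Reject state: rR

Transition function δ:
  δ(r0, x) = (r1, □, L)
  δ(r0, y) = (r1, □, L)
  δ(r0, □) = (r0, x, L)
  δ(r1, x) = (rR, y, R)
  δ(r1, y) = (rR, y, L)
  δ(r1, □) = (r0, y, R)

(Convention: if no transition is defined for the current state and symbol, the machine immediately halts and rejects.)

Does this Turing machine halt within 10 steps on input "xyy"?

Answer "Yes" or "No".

Execution trace:
Initial: [r0]xyy
Step 1: δ(r0, x) = (r1, □, L) → [r1]□□yy
Step 2: δ(r1, □) = (r0, y, R) → y[r0]□yy
Step 3: δ(r0, □) = (r0, x, L) → [r0]yxyy
Step 4: δ(r0, y) = (r1, □, L) → [r1]□□xyy
Step 5: δ(r1, □) = (r0, y, R) → y[r0]□xyy
Step 6: δ(r0, □) = (r0, x, L) → [r0]yxxyy
Step 7: δ(r0, y) = (r1, □, L) → [r1]□□xxyy
Step 8: δ(r1, □) = (r0, y, R) → y[r0]□xxyy
Step 9: δ(r0, □) = (r0, x, L) → [r0]yxxxyy
Step 10: δ(r0, y) = (r1, □, L) → [r1]□□xxxyy

The machine has not reached a halting state after 10 steps.
The machine did not halt within the 10-step bound.

Answer: No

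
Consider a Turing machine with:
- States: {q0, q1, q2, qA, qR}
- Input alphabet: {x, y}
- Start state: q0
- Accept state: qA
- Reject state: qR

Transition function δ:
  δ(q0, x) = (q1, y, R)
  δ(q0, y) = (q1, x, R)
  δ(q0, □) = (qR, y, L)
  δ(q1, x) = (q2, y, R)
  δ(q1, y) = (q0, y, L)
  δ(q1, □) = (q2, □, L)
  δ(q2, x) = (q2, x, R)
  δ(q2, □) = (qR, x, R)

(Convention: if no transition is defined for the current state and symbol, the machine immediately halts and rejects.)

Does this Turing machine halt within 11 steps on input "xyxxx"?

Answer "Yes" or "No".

Execution trace:
Initial: [q0]xyxxx
Step 1: δ(q0, x) = (q1, y, R) → y[q1]yxxx
Step 2: δ(q1, y) = (q0, y, L) → [q0]yyxxx
Step 3: δ(q0, y) = (q1, x, R) → x[q1]yxxx
Step 4: δ(q1, y) = (q0, y, L) → [q0]xyxxx
Step 5: δ(q0, x) = (q1, y, R) → y[q1]yxxx
Step 6: δ(q1, y) = (q0, y, L) → [q0]yyxxx
Step 7: δ(q0, y) = (q1, x, R) → x[q1]yxxx
Step 8: δ(q1, y) = (q0, y, L) → [q0]xyxxx
Step 9: δ(q0, x) = (q1, y, R) → y[q1]yxxx
Step 10: δ(q1, y) = (q0, y, L) → [q0]yyxxx
Step 11: δ(q0, y) = (q1, x, R) → x[q1]yxxx

The machine has not reached a halting state after 11 steps.
The machine did not halt within the 11-step bound.

Answer: No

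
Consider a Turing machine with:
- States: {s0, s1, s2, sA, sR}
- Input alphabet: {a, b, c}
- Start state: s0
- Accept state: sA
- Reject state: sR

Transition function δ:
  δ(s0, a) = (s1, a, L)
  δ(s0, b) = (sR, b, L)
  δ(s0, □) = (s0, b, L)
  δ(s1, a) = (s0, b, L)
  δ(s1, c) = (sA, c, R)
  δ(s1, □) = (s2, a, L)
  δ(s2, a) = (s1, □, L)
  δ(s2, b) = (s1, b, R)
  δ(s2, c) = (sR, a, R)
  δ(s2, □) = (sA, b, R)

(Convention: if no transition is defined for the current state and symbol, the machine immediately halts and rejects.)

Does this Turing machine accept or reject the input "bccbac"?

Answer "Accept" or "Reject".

Execution trace:
Initial: [s0]bccbac
Step 1: δ(s0, b) = (sR, b, L) → [sR]□bccbac

The machine reaches the reject state sR and halts.

Answer: Reject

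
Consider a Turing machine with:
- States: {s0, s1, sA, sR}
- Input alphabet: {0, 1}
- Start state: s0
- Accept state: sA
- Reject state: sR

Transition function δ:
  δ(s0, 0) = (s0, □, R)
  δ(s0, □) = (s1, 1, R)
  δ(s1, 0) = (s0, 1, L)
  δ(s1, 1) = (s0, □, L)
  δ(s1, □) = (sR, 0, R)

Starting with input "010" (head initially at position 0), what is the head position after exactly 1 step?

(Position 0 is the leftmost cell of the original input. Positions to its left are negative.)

Execution trace (head position shown):
Step 0: [s0]010  (head at position 0)
Step 1: move right → □[s0]10  (head at position 1)

After 1 step, the head is at position 1.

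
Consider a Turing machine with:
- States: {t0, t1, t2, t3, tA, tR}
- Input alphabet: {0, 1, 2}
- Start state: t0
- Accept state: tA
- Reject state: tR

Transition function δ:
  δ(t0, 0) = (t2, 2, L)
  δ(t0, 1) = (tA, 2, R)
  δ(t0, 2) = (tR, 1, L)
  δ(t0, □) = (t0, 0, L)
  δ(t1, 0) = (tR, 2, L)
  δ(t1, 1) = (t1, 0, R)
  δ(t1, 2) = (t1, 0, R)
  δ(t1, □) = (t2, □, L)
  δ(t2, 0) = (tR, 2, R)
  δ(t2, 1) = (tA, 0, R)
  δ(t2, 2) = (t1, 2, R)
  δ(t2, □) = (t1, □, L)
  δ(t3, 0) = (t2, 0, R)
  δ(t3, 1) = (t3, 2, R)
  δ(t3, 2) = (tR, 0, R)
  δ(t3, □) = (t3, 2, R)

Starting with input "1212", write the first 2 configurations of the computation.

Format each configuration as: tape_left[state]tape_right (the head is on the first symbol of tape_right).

Transitions applied:
Step 1: δ(t0, 1) = (tA, 2, R)

The first 2 configurations are:
[t0]1212 ⊢ 2[tA]212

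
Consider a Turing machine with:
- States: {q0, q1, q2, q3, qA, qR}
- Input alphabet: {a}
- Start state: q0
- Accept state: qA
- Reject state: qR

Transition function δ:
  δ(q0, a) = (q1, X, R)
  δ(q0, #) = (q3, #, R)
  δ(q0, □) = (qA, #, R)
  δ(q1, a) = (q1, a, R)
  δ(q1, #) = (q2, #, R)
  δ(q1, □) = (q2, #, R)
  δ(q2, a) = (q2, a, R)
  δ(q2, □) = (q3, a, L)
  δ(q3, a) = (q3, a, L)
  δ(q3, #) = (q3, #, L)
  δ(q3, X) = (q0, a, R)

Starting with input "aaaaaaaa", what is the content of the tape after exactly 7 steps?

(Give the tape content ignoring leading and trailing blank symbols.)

Execution trace:
Initial: [q0]aaaaaaaa
Step 1: δ(q0, a) = (q1, X, R) → X[q1]aaaaaaa
Step 2: δ(q1, a) = (q1, a, R) → Xa[q1]aaaaaa
Step 3: δ(q1, a) = (q1, a, R) → Xaa[q1]aaaaa
Step 4: δ(q1, a) = (q1, a, R) → Xaaa[q1]aaaa
Step 5: δ(q1, a) = (q1, a, R) → Xaaaa[q1]aaa
Step 6: δ(q1, a) = (q1, a, R) → Xaaaaa[q1]aa
Step 7: δ(q1, a) = (q1, a, R) → Xaaaaaa[q1]a

After 7 steps, the tape (ignoring leading/trailing blanks) is: Xaaaaaaa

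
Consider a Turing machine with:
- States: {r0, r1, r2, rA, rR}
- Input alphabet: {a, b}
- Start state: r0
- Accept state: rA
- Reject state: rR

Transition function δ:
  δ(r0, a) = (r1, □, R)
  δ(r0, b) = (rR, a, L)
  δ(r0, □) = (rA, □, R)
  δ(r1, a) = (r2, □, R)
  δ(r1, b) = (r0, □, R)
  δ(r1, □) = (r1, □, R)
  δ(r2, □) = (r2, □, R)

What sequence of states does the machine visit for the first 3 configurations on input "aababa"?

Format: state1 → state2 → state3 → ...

Execution trace:
Initial: [r0]aababa
Step 1: δ(r0, a) = (r1, □, R) → □[r1]ababa
Step 2: δ(r1, a) = (r2, □, R) → □□[r2]baba

No transition is defined for δ(r2, b). By convention the machine halts and rejects.

State sequence: r0 → r1 → r2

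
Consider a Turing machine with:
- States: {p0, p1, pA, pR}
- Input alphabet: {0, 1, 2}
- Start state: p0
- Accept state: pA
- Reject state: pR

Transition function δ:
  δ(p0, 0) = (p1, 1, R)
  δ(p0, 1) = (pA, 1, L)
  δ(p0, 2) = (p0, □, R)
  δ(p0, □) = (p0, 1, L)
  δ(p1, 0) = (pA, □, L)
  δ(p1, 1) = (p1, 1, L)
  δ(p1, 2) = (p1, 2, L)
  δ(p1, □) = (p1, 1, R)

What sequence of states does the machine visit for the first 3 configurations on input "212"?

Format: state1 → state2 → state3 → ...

Execution trace:
Initial: [p0]212
Step 1: δ(p0, 2) = (p0, □, R) → □[p0]12
Step 2: δ(p0, 1) = (pA, 1, L) → [pA]□12

The machine reaches the accept state pA and halts.

State sequence: p0 → p0 → pA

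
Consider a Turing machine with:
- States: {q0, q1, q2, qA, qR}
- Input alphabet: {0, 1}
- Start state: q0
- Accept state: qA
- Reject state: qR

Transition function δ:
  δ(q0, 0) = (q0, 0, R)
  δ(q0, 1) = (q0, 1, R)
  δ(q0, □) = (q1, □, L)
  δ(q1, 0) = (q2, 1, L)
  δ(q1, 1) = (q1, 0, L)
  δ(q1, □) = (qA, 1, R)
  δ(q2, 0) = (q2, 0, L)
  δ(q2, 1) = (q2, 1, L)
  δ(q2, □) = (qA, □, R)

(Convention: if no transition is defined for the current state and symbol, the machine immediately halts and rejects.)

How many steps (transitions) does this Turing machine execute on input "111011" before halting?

Execution trace:
Initial: [q0]111011
Step 1: δ(q0, 1) = (q0, 1, R) → 1[q0]11011
Step 2: δ(q0, 1) = (q0, 1, R) → 11[q0]1011
Step 3: δ(q0, 1) = (q0, 1, R) → 111[q0]011
Step 4: δ(q0, 0) = (q0, 0, R) → 1110[q0]11
Step 5: δ(q0, 1) = (q0, 1, R) → 11101[q0]1
Step 6: δ(q0, 1) = (q0, 1, R) → 111011[q0]□
Step 7: δ(q0, □) = (q1, □, L) → 11101[q1]1□
Step 8: δ(q1, 1) = (q1, 0, L) → 1110[q1]10□
Step 9: δ(q1, 1) = (q1, 0, L) → 111[q1]000□
Step 10: δ(q1, 0) = (q2, 1, L) → 11[q2]1100□
Step 11: δ(q2, 1) = (q2, 1, L) → 1[q2]11100□
Step 12: δ(q2, 1) = (q2, 1, L) → [q2]111100□
Step 13: δ(q2, 1) = (q2, 1, L) → [q2]□111100□
Step 14: δ(q2, □) = (qA, □, R) → □[qA]111100□

The machine reaches the accept state qA and halts.

The machine executed 14 steps before halting.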